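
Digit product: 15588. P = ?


1 × 5 × 5 × 8 × 8 = 1600


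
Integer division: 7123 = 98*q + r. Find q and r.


7123 = 98 * 72 + 67
Check: 7056 + 67 = 7123

q = 72, r = 67


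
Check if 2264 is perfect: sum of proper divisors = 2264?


Proper divisors of 2264: 1, 2, 4, 8, 283, 566, 1132
Sum = 1 + 2 + 4 + 8 + 283 + 566 + 1132 = 1996

No, 2264 is not perfect (1996 ≠ 2264)


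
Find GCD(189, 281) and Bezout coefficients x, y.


Tabular extended Euclidean (each row: r = 189*s + 281*t):
r=189, s=1, t=0
r=281, s=0, t=1
q=0: r=189, s=1, t=0   [189*(1) + 281*(0) = 189]
q=1: r=92, s=-1, t=1   [189*(-1) + 281*(1) = 92]
q=2: r=5, s=3, t=-2   [189*(3) + 281*(-2) = 5]
q=18: r=2, s=-55, t=37   [189*(-55) + 281*(37) = 2]
q=2: r=1, s=113, t=-76   [189*(113) + 281*(-76) = 1]
q=2: r=0, s=-281, t=189   [189*(-281) + 281*(189) = 0]
GCD = 1; from the row with r=1: x=113, y=-76
Check: 189*(113) + 281*(-76) = 21357 - 21356 = 1

GCD = 1, x = 113, y = -76


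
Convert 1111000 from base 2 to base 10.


1111000 (base 2) = 120 (decimal)
120 (decimal) = 120 (base 10)


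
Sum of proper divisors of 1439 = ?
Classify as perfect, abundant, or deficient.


Proper divisors: 1
Sum = 1 = 1
1 < 1439 → deficient

s(1439) = 1 (deficient)


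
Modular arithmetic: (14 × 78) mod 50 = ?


14 × 78 = 1092
1092 mod 50 = 42


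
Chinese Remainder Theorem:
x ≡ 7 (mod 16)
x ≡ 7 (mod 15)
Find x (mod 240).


M = 16*15 = 240
M1 = M/16 = 15, M2 = M/15 = 16
M1^(-1) mod 16 = 15, M2^(-1) mod 15 = 1
x = 7*15*15 + 7*16*1 = 1687
1687 mod 240 = 7
Check: 7 mod 16 = 7 ✓, 7 mod 15 = 7 ✓

x ≡ 7 (mod 240)


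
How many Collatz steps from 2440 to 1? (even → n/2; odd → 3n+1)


2440 → 1220 → 610 → 305 → 916 → 458 → 229 → 688 → 344 → 172 → 86 → 43 → 130 → 65 → 196 → 98 → 49 → 148 → 74 → 37 → 112 → 56 → 28 → 14 → 7 → 22 → 11 → 34 → 17 → 52 → 26 → 13 → 40 → 20 → 10 → 5 → 16 → 8 → 4 → 2 → 1
Total steps = 40

40 steps


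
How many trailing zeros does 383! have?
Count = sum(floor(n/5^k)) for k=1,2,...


floor(383/5) = 76
floor(383/25) = 15
floor(383/125) = 3
Total = 94

94 trailing zeros


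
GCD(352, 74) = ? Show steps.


352 = 4 * 74 + 56
74 = 1 * 56 + 18
56 = 3 * 18 + 2
18 = 9 * 2 + 0
GCD = 2


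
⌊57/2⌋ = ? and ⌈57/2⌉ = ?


57/2 = 28.5000
floor = 28
ceil = 29

floor = 28, ceil = 29


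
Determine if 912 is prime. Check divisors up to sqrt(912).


912 / 2 = 456 (exact division)
912 is NOT prime.

No, 912 is not prime


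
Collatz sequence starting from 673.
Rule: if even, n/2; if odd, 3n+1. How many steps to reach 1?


673 → 2020 → 1010 → 505 → 1516 → 758 → 379 → 1138 → 569 → 1708 → 854 → 427 → 1282 → 641 → 1924 → 962 → 481 → 1444 → 722 → 361 → 1084 → 542 → 271 → 814 → 407 → 1222 → 611 → 1834 → 917 → 2752 → 1376 → 688 → 344 → 172 → 86 → 43 → 130 → 65 → 196 → 98 → 49 → 148 → 74 → 37 → 112 → 56 → 28 → 14 → 7 → 22 → 11 → 34 → 17 → 52 → 26 → 13 → 40 → 20 → 10 → 5 → 16 → 8 → 4 → 2 → 1
Total steps = 64

64 steps


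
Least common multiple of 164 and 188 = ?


GCD(164, 188) = 4
LCM = 164*188/4 = 30832/4 = 7708

LCM = 7708


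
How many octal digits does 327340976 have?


327340976 in base 8 = 2340551660
Number of digits = 10

10 digits (base 8)


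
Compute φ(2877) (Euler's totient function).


2877 = 3 × 7 × 137
Prime factors: 3, 7, 137
φ(2877) = 2877 × (1-1/3) × (1-1/7) × (1-1/137)
= 2877 × 2/3 × 6/7 × 136/137 = 1632

φ(2877) = 1632


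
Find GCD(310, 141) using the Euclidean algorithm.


310 = 2 * 141 + 28
141 = 5 * 28 + 1
28 = 28 * 1 + 0
GCD = 1


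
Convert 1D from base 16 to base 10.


1D (base 16) = 29 (decimal)
29 (decimal) = 29 (base 10)


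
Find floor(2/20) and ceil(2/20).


2/20 = 0.1000
floor = 0
ceil = 1

floor = 0, ceil = 1


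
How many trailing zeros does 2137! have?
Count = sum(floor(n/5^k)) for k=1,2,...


floor(2137/5) = 427
floor(2137/25) = 85
floor(2137/125) = 17
floor(2137/625) = 3
Total = 532

532 trailing zeros


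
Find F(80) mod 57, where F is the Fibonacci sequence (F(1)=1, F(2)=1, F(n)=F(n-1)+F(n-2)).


F(k) mod 57 for k=1..80:
1, 1, 2, 3, 5, 8, 13, 21, 34, 55, 32, 30, 5, 35, 40, 18, 1, 19, 20, 39, 2, 41, 43, 27, 13, 40, 53, 36, 32, 11, 43, 54, 40, 37, 20, 0, 20, 20, 40, 3, 43, 46, 32, 21, 53, 17, 13, 30, 43, 16, 2, 18, 20, 38, 1, 39, 40, 22, 5, 27, 32, 2, 34, 36, 13, 49, 5, 54, 2, 56, 1, 0, 1, 1, 2, 3, 5, 8, 13, 21
F(80) mod 57 = 21


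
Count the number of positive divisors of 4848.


4848 = 2^4 × 3^1 × 101^1
d(4848) = (4+1) × (1+1) × (1+1) = 20

20 divisors


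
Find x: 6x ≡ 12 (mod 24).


GCD(6, 24) = 6 divides 12
Divide: 1x ≡ 2 (mod 4)
x ≡ 2 (mod 4)


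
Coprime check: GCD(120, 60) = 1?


Euclidean algorithm:
120 = 2 * 60 + 0
GCD(120, 60) = 60

No, not coprime (GCD = 60)


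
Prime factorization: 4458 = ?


4458 / 2 = 2229
2229 / 3 = 743
743 / 743 = 1
4458 = 2 × 3 × 743


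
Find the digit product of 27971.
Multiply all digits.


2 × 7 × 9 × 7 × 1 = 882


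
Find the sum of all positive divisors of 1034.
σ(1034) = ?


Divisors of 1034: 1, 2, 11, 22, 47, 94, 517, 1034
Sum = 1 + 2 + 11 + 22 + 47 + 94 + 517 + 1034 = 1728

σ(1034) = 1728


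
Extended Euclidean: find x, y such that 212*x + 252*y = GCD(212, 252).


Tabular extended Euclidean (each row: r = 212*s + 252*t):
r=212, s=1, t=0
r=252, s=0, t=1
q=0: r=212, s=1, t=0   [212*(1) + 252*(0) = 212]
q=1: r=40, s=-1, t=1   [212*(-1) + 252*(1) = 40]
q=5: r=12, s=6, t=-5   [212*(6) + 252*(-5) = 12]
q=3: r=4, s=-19, t=16   [212*(-19) + 252*(16) = 4]
q=3: r=0, s=63, t=-53   [212*(63) + 252*(-53) = 0]
GCD = 4; from the row with r=4: x=-19, y=16
Check: 212*(-19) + 252*(16) = -4028 + 4032 = 4

GCD = 4, x = -19, y = 16


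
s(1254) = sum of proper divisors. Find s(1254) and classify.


Proper divisors: 1, 2, 3, 6, 11, 19, 22, 33, 38, 57, 66, 114, 209, 418, 627
Sum = 1 + 2 + 3 + 6 + 11 + 19 + 22 + 33 + 38 + 57 + 66 + 114 + 209 + 418 + 627 = 1626
1626 > 1254 → abundant

s(1254) = 1626 (abundant)


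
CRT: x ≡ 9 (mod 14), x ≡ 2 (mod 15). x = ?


M = 14*15 = 210
M1 = M/14 = 15, M2 = M/15 = 14
M1^(-1) mod 14 = 1, M2^(-1) mod 15 = 14
x = 9*15*1 + 2*14*14 = 527
527 mod 210 = 107
Check: 107 mod 14 = 9 ✓, 107 mod 15 = 2 ✓

x ≡ 107 (mod 210)


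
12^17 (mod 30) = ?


12^1 mod 30 = 12
12^2 mod 30 = 24
12^3 mod 30 = 18
12^4 mod 30 = 6
12^5 mod 30 = 12
12^6 mod 30 = 24
12^7 mod 30 = 18
12^8 mod 30 = 6
12^9 mod 30 = 12
12^10 mod 30 = 24
12^11 mod 30 = 18
12^12 mod 30 = 6
12^13 mod 30 = 12
12^14 mod 30 = 24
12^15 mod 30 = 18
12^16 mod 30 = 6
12^17 mod 30 = 12


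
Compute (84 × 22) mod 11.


84 × 22 = 1848
1848 mod 11 = 0


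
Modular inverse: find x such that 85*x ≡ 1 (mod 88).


Use the extended Euclidean algorithm on (88, 85); each row r = 88*s + 85*t:
r=88, s=1, t=0
r=85, s=0, t=1
q=1: r=3, s=1, t=-1   [88*(1) + 85*(-1) = 3]
q=28: r=1, s=-28, t=29   [88*(-28) + 85*(29) = 1]
q=3: r=0, s=85, t=-88   [88*(85) + 85*(-88) = 0]
GCD = 1 with t = 29, so 85*(29) ≡ 1 (mod 88)
Inverse = 29 mod 88 = 29
Check: 85 * 29 = 2465 ≡ 1 (mod 88)

85^(-1) ≡ 29 (mod 88)


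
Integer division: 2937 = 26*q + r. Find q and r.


2937 = 26 * 112 + 25
Check: 2912 + 25 = 2937

q = 112, r = 25


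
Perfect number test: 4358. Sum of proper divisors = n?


Proper divisors of 4358: 1, 2, 2179
Sum = 1 + 2 + 2179 = 2182

No, 4358 is not perfect (2182 ≠ 4358)


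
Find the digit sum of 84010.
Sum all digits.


8 + 4 + 0 + 1 + 0 = 13


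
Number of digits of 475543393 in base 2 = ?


475543393 in base 2 = 11100010110000011011101100001
Number of digits = 29

29 digits (base 2)


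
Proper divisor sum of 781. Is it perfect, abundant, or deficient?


Proper divisors: 1, 11, 71
Sum = 1 + 11 + 71 = 83
83 < 781 → deficient

s(781) = 83 (deficient)


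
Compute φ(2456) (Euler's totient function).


2456 = 2^3 × 307
Prime factors: 2, 307
φ(2456) = 2456 × (1-1/2) × (1-1/307)
= 2456 × 1/2 × 306/307 = 1224

φ(2456) = 1224


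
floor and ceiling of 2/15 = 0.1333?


2/15 = 0.1333
floor = 0
ceil = 1

floor = 0, ceil = 1


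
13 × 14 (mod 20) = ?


13 × 14 = 182
182 mod 20 = 2


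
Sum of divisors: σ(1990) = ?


Divisors of 1990: 1, 2, 5, 10, 199, 398, 995, 1990
Sum = 1 + 2 + 5 + 10 + 199 + 398 + 995 + 1990 = 3600

σ(1990) = 3600


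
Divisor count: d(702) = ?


702 = 2^1 × 3^3 × 13^1
d(702) = (1+1) × (3+1) × (1+1) = 16

16 divisors


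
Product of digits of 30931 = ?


3 × 0 × 9 × 3 × 1 = 0


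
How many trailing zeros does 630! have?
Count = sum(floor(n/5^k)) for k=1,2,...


floor(630/5) = 126
floor(630/25) = 25
floor(630/125) = 5
floor(630/625) = 1
Total = 157

157 trailing zeros


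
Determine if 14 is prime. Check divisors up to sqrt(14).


14 / 2 = 7 (exact division)
14 is NOT prime.

No, 14 is not prime


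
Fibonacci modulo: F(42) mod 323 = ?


F(k) mod 323 for k=1..42:
1, 1, 2, 3, 5, 8, 13, 21, 34, 55, 89, 144, 233, 54, 287, 18, 305, 0, 305, 305, 287, 269, 233, 179, 89, 268, 34, 302, 13, 315, 5, 320, 2, 322, 1, 0, 1, 1, 2, 3, 5, 8
F(42) mod 323 = 8


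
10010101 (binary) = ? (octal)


10010101 (base 2) = 149 (decimal)
149 (decimal) = 225 (base 8)


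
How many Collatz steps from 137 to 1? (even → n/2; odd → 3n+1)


137 → 412 → 206 → 103 → 310 → 155 → 466 → 233 → 700 → 350 → 175 → 526 → 263 → 790 → 395 → 1186 → 593 → 1780 → 890 → 445 → 1336 → 668 → 334 → 167 → 502 → 251 → 754 → 377 → 1132 → 566 → 283 → 850 → 425 → 1276 → 638 → 319 → 958 → 479 → 1438 → 719 → 2158 → 1079 → 3238 → 1619 → 4858 → 2429 → 7288 → 3644 → 1822 → 911 → 2734 → 1367 → 4102 → 2051 → 6154 → 3077 → 9232 → 4616 → 2308 → 1154 → 577 → 1732 → 866 → 433 → 1300 → 650 → 325 → 976 → 488 → 244 → 122 → 61 → 184 → 92 → 46 → 23 → 70 → 35 → 106 → 53 → 160 → 80 → 40 → 20 → 10 → 5 → 16 → 8 → 4 → 2 → 1
Total steps = 90

90 steps


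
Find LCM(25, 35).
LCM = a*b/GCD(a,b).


GCD(25, 35) = 5
LCM = 25*35/5 = 875/5 = 175

LCM = 175


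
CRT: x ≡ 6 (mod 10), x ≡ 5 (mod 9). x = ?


M = 10*9 = 90
M1 = M/10 = 9, M2 = M/9 = 10
M1^(-1) mod 10 = 9, M2^(-1) mod 9 = 1
x = 6*9*9 + 5*10*1 = 536
536 mod 90 = 86
Check: 86 mod 10 = 6 ✓, 86 mod 9 = 5 ✓

x ≡ 86 (mod 90)


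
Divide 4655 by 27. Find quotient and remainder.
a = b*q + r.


4655 = 27 * 172 + 11
Check: 4644 + 11 = 4655

q = 172, r = 11


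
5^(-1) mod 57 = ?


Use the extended Euclidean algorithm on (57, 5); each row r = 57*s + 5*t:
r=57, s=1, t=0
r=5, s=0, t=1
q=11: r=2, s=1, t=-11   [57*(1) + 5*(-11) = 2]
q=2: r=1, s=-2, t=23   [57*(-2) + 5*(23) = 1]
q=2: r=0, s=5, t=-57   [57*(5) + 5*(-57) = 0]
GCD = 1 with t = 23, so 5*(23) ≡ 1 (mod 57)
Inverse = 23 mod 57 = 23
Check: 5 * 23 = 115 ≡ 1 (mod 57)

5^(-1) ≡ 23 (mod 57)


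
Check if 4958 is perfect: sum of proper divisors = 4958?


Proper divisors of 4958: 1, 2, 37, 67, 74, 134, 2479
Sum = 1 + 2 + 37 + 67 + 74 + 134 + 2479 = 2794

No, 4958 is not perfect (2794 ≠ 4958)


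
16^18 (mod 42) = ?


16^1 mod 42 = 16
16^2 mod 42 = 4
16^3 mod 42 = 22
16^4 mod 42 = 16
16^5 mod 42 = 4
16^6 mod 42 = 22
16^7 mod 42 = 16
16^8 mod 42 = 4
16^9 mod 42 = 22
16^10 mod 42 = 16
16^11 mod 42 = 4
16^12 mod 42 = 22
16^13 mod 42 = 16
16^14 mod 42 = 4
16^15 mod 42 = 22
16^16 mod 42 = 16
16^17 mod 42 = 4
16^18 mod 42 = 22


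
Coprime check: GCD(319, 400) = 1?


Euclidean algorithm:
400 = 1 * 319 + 81
319 = 3 * 81 + 76
81 = 1 * 76 + 5
76 = 15 * 5 + 1
5 = 5 * 1 + 0
GCD(319, 400) = 1

Yes, coprime (GCD = 1)


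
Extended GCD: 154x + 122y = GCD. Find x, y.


Tabular extended Euclidean (each row: r = 154*s + 122*t):
r=154, s=1, t=0
r=122, s=0, t=1
q=1: r=32, s=1, t=-1   [154*(1) + 122*(-1) = 32]
q=3: r=26, s=-3, t=4   [154*(-3) + 122*(4) = 26]
q=1: r=6, s=4, t=-5   [154*(4) + 122*(-5) = 6]
q=4: r=2, s=-19, t=24   [154*(-19) + 122*(24) = 2]
q=3: r=0, s=61, t=-77   [154*(61) + 122*(-77) = 0]
GCD = 2; from the row with r=2: x=-19, y=24
Check: 154*(-19) + 122*(24) = -2926 + 2928 = 2

GCD = 2, x = -19, y = 24


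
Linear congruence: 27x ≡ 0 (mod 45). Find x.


GCD(27, 45) = 9 divides 0
Divide: 3x ≡ 0 (mod 5)
x ≡ 0 (mod 5)


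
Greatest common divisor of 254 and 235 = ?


254 = 1 * 235 + 19
235 = 12 * 19 + 7
19 = 2 * 7 + 5
7 = 1 * 5 + 2
5 = 2 * 2 + 1
2 = 2 * 1 + 0
GCD = 1


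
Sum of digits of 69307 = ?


6 + 9 + 3 + 0 + 7 = 25


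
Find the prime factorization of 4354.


4354 / 2 = 2177
2177 / 7 = 311
311 / 311 = 1
4354 = 2 × 7 × 311


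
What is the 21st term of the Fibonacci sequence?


Sequence: 1, 1, 2, 3, 5, 8, 13, 21, 34, 55, 89, 144, 233, 377, 610, 987, 1597, 2584, 4181, 6765, 10946
F(21) = 10946


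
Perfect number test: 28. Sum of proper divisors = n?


Proper divisors of 28: 1, 2, 4, 7, 14
Sum = 1 + 2 + 4 + 7 + 14 = 28

Yes, 28 is perfect (28 = 28)


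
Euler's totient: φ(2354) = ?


2354 = 2 × 11 × 107
Prime factors: 2, 11, 107
φ(2354) = 2354 × (1-1/2) × (1-1/11) × (1-1/107)
= 2354 × 1/2 × 10/11 × 106/107 = 1060

φ(2354) = 1060


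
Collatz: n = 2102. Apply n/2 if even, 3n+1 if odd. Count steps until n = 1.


2102 → 1051 → 3154 → 1577 → 4732 → 2366 → 1183 → 3550 → 1775 → 5326 → 2663 → 7990 → 3995 → 11986 → 5993 → 17980 → 8990 → 4495 → 13486 → 6743 → 20230 → 10115 → 30346 → 15173 → 45520 → 22760 → 11380 → 5690 → 2845 → 8536 → 4268 → 2134 → 1067 → 3202 → 1601 → 4804 → 2402 → 1201 → 3604 → 1802 → 901 → 2704 → 1352 → 676 → 338 → 169 → 508 → 254 → 127 → 382 → 191 → 574 → 287 → 862 → 431 → 1294 → 647 → 1942 → 971 → 2914 → 1457 → 4372 → 2186 → 1093 → 3280 → 1640 → 820 → 410 → 205 → 616 → 308 → 154 → 77 → 232 → 116 → 58 → 29 → 88 → 44 → 22 → 11 → 34 → 17 → 52 → 26 → 13 → 40 → 20 → 10 → 5 → 16 → 8 → 4 → 2 → 1
Total steps = 94

94 steps


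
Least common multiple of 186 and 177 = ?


GCD(186, 177) = 3
LCM = 186*177/3 = 32922/3 = 10974

LCM = 10974


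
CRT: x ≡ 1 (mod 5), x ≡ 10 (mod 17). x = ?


M = 5*17 = 85
M1 = M/5 = 17, M2 = M/17 = 5
M1^(-1) mod 5 = 3, M2^(-1) mod 17 = 7
x = 1*17*3 + 10*5*7 = 401
401 mod 85 = 61
Check: 61 mod 5 = 1 ✓, 61 mod 17 = 10 ✓

x ≡ 61 (mod 85)


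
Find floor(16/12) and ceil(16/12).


16/12 = 1.3333
floor = 1
ceil = 2

floor = 1, ceil = 2


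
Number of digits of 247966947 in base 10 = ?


247966947 has 9 digits in base 10
floor(log10(247966947)) + 1 = floor(8.3944) + 1 = 9

9 digits (base 10)


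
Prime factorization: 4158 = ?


4158 / 2 = 2079
2079 / 3 = 693
693 / 3 = 231
231 / 3 = 77
77 / 7 = 11
11 / 11 = 1
4158 = 2 × 3^3 × 7 × 11


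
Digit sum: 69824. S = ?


6 + 9 + 8 + 2 + 4 = 29


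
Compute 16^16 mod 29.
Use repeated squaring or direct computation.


16^1 mod 29 = 16
16^2 mod 29 = 24
16^3 mod 29 = 7
16^4 mod 29 = 25
16^5 mod 29 = 23
16^6 mod 29 = 20
16^7 mod 29 = 1
16^8 mod 29 = 16
16^9 mod 29 = 24
16^10 mod 29 = 7
16^11 mod 29 = 25
16^12 mod 29 = 23
16^13 mod 29 = 20
16^14 mod 29 = 1
16^15 mod 29 = 16
16^16 mod 29 = 24


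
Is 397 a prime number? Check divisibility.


Check divisors up to sqrt(397) = 19.9249
No divisors found.
397 is prime.

Yes, 397 is prime


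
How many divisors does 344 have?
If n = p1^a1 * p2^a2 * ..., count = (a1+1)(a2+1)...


344 = 2^3 × 43^1
d(344) = (3+1) × (1+1) = 8

8 divisors


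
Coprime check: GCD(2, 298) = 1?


Euclidean algorithm:
298 = 149 * 2 + 0
GCD(2, 298) = 2

No, not coprime (GCD = 2)


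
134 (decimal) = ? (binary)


134 (base 10) = 134 (decimal)
134 (decimal) = 10000110 (base 2)


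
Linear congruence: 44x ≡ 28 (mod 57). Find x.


GCD(44, 57) = 1, unique solution
a^(-1) mod 57 = 35
x = 35 * 28 mod 57 = 11

x ≡ 11 (mod 57)


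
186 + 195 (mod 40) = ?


186 + 195 = 381
381 mod 40 = 21


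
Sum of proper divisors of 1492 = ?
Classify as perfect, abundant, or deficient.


Proper divisors: 1, 2, 4, 373, 746
Sum = 1 + 2 + 4 + 373 + 746 = 1126
1126 < 1492 → deficient

s(1492) = 1126 (deficient)


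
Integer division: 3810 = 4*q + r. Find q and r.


3810 = 4 * 952 + 2
Check: 3808 + 2 = 3810

q = 952, r = 2


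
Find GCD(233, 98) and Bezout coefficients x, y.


Tabular extended Euclidean (each row: r = 233*s + 98*t):
r=233, s=1, t=0
r=98, s=0, t=1
q=2: r=37, s=1, t=-2   [233*(1) + 98*(-2) = 37]
q=2: r=24, s=-2, t=5   [233*(-2) + 98*(5) = 24]
q=1: r=13, s=3, t=-7   [233*(3) + 98*(-7) = 13]
q=1: r=11, s=-5, t=12   [233*(-5) + 98*(12) = 11]
q=1: r=2, s=8, t=-19   [233*(8) + 98*(-19) = 2]
q=5: r=1, s=-45, t=107   [233*(-45) + 98*(107) = 1]
q=2: r=0, s=98, t=-233   [233*(98) + 98*(-233) = 0]
GCD = 1; from the row with r=1: x=-45, y=107
Check: 233*(-45) + 98*(107) = -10485 + 10486 = 1

GCD = 1, x = -45, y = 107


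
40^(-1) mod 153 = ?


Use the extended Euclidean algorithm on (153, 40); each row r = 153*s + 40*t:
r=153, s=1, t=0
r=40, s=0, t=1
q=3: r=33, s=1, t=-3   [153*(1) + 40*(-3) = 33]
q=1: r=7, s=-1, t=4   [153*(-1) + 40*(4) = 7]
q=4: r=5, s=5, t=-19   [153*(5) + 40*(-19) = 5]
q=1: r=2, s=-6, t=23   [153*(-6) + 40*(23) = 2]
q=2: r=1, s=17, t=-65   [153*(17) + 40*(-65) = 1]
q=2: r=0, s=-40, t=153   [153*(-40) + 40*(153) = 0]
GCD = 1 with t = -65, so 40*(-65) ≡ 1 (mod 153)
Inverse = -65 mod 153 = 88
Check: 40 * 88 = 3520 ≡ 1 (mod 153)

40^(-1) ≡ 88 (mod 153)


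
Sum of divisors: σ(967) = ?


Divisors of 967: 1, 967
Sum = 1 + 967 = 968

σ(967) = 968


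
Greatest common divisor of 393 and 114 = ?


393 = 3 * 114 + 51
114 = 2 * 51 + 12
51 = 4 * 12 + 3
12 = 4 * 3 + 0
GCD = 3


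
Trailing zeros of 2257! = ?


floor(2257/5) = 451
floor(2257/25) = 90
floor(2257/125) = 18
floor(2257/625) = 3
Total = 562

562 trailing zeros


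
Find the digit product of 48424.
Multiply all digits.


4 × 8 × 4 × 2 × 4 = 1024


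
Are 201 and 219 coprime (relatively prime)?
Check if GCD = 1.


Euclidean algorithm:
219 = 1 * 201 + 18
201 = 11 * 18 + 3
18 = 6 * 3 + 0
GCD(201, 219) = 3

No, not coprime (GCD = 3)


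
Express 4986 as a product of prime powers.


4986 / 2 = 2493
2493 / 3 = 831
831 / 3 = 277
277 / 277 = 1
4986 = 2 × 3^2 × 277


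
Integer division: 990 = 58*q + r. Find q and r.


990 = 58 * 17 + 4
Check: 986 + 4 = 990

q = 17, r = 4


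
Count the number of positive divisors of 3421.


3421 = 11^1 × 311^1
d(3421) = (1+1) × (1+1) = 4

4 divisors


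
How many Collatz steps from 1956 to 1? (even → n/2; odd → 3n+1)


1956 → 978 → 489 → 1468 → 734 → 367 → 1102 → 551 → 1654 → 827 → 2482 → 1241 → 3724 → 1862 → 931 → 2794 → 1397 → 4192 → 2096 → 1048 → 524 → 262 → 131 → 394 → 197 → 592 → 296 → 148 → 74 → 37 → 112 → 56 → 28 → 14 → 7 → 22 → 11 → 34 → 17 → 52 → 26 → 13 → 40 → 20 → 10 → 5 → 16 → 8 → 4 → 2 → 1
Total steps = 50

50 steps


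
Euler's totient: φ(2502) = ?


2502 = 2 × 3^2 × 139
Prime factors: 2, 3, 139
φ(2502) = 2502 × (1-1/2) × (1-1/3) × (1-1/139)
= 2502 × 1/2 × 2/3 × 138/139 = 828

φ(2502) = 828


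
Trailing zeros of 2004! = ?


floor(2004/5) = 400
floor(2004/25) = 80
floor(2004/125) = 16
floor(2004/625) = 3
Total = 499

499 trailing zeros


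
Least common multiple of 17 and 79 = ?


GCD(17, 79) = 1
LCM = 17*79/1 = 1343/1 = 1343

LCM = 1343


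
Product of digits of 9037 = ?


9 × 0 × 3 × 7 = 0


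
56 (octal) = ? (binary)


56 (base 8) = 46 (decimal)
46 (decimal) = 101110 (base 2)


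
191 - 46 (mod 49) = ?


191 - 46 = 145
145 mod 49 = 47


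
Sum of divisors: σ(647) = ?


Divisors of 647: 1, 647
Sum = 1 + 647 = 648

σ(647) = 648


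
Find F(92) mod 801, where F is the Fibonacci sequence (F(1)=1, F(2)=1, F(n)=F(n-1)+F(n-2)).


F(k) mod 801 for k=1..92:
1, 1, 2, 3, 5, 8, 13, 21, 34, 55, 89, 144, 233, 377, 610, 186, 796, 181, 176, 357, 533, 89, 622, 711, 532, 442, 173, 615, 788, 602, 589, 390, 178, 568, 746, 513, 458, 170, 628, 798, 625, 622, 446, 267, 713, 179, 91, 270, 361, 631, 191, 21, 212, 233, 445, 678, 322, 199, 521, 720, 440, 359, 799, 357, 355, 712, 266, 177, 443, 620, 262, 81, 343, 424, 767, 390, 356, 746, 301, 246, 547, 793, 539, 531, 269, 800, 268, 267, 535, 1, 536, 537
F(92) mod 801 = 537


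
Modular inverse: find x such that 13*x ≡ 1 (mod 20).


Use the extended Euclidean algorithm on (20, 13); each row r = 20*s + 13*t:
r=20, s=1, t=0
r=13, s=0, t=1
q=1: r=7, s=1, t=-1   [20*(1) + 13*(-1) = 7]
q=1: r=6, s=-1, t=2   [20*(-1) + 13*(2) = 6]
q=1: r=1, s=2, t=-3   [20*(2) + 13*(-3) = 1]
q=6: r=0, s=-13, t=20   [20*(-13) + 13*(20) = 0]
GCD = 1 with t = -3, so 13*(-3) ≡ 1 (mod 20)
Inverse = -3 mod 20 = 17
Check: 13 * 17 = 221 ≡ 1 (mod 20)

13^(-1) ≡ 17 (mod 20)


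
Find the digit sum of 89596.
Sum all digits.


8 + 9 + 5 + 9 + 6 = 37


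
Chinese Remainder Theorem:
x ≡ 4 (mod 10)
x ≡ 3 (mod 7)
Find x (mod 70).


M = 10*7 = 70
M1 = M/10 = 7, M2 = M/7 = 10
M1^(-1) mod 10 = 3, M2^(-1) mod 7 = 5
x = 4*7*3 + 3*10*5 = 234
234 mod 70 = 24
Check: 24 mod 10 = 4 ✓, 24 mod 7 = 3 ✓

x ≡ 24 (mod 70)


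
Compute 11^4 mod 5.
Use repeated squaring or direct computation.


11^1 mod 5 = 1
11^2 mod 5 = 1
11^3 mod 5 = 1
11^4 mod 5 = 1


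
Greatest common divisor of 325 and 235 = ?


325 = 1 * 235 + 90
235 = 2 * 90 + 55
90 = 1 * 55 + 35
55 = 1 * 35 + 20
35 = 1 * 20 + 15
20 = 1 * 15 + 5
15 = 3 * 5 + 0
GCD = 5


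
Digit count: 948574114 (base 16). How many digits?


948574114 in base 16 = 388A17A2
Number of digits = 8

8 digits (base 16)


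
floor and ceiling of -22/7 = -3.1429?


-22/7 = -3.1429
floor = -4
ceil = -3

floor = -4, ceil = -3


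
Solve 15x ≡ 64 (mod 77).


GCD(15, 77) = 1, unique solution
a^(-1) mod 77 = 36
x = 36 * 64 mod 77 = 71

x ≡ 71 (mod 77)


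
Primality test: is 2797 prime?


Check divisors up to sqrt(2797) = 52.8867
No divisors found.
2797 is prime.

Yes, 2797 is prime


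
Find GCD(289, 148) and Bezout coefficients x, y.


Tabular extended Euclidean (each row: r = 289*s + 148*t):
r=289, s=1, t=0
r=148, s=0, t=1
q=1: r=141, s=1, t=-1   [289*(1) + 148*(-1) = 141]
q=1: r=7, s=-1, t=2   [289*(-1) + 148*(2) = 7]
q=20: r=1, s=21, t=-41   [289*(21) + 148*(-41) = 1]
q=7: r=0, s=-148, t=289   [289*(-148) + 148*(289) = 0]
GCD = 1; from the row with r=1: x=21, y=-41
Check: 289*(21) + 148*(-41) = 6069 - 6068 = 1

GCD = 1, x = 21, y = -41


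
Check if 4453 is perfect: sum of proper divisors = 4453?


Proper divisors of 4453: 1, 61, 73
Sum = 1 + 61 + 73 = 135

No, 4453 is not perfect (135 ≠ 4453)


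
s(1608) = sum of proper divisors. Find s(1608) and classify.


Proper divisors: 1, 2, 3, 4, 6, 8, 12, 24, 67, 134, 201, 268, 402, 536, 804
Sum = 1 + 2 + 3 + 4 + 6 + 8 + 12 + 24 + 67 + 134 + 201 + 268 + 402 + 536 + 804 = 2472
2472 > 1608 → abundant

s(1608) = 2472 (abundant)


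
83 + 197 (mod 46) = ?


83 + 197 = 280
280 mod 46 = 4


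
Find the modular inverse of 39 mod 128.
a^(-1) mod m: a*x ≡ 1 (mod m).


Use the extended Euclidean algorithm on (128, 39); each row r = 128*s + 39*t:
r=128, s=1, t=0
r=39, s=0, t=1
q=3: r=11, s=1, t=-3   [128*(1) + 39*(-3) = 11]
q=3: r=6, s=-3, t=10   [128*(-3) + 39*(10) = 6]
q=1: r=5, s=4, t=-13   [128*(4) + 39*(-13) = 5]
q=1: r=1, s=-7, t=23   [128*(-7) + 39*(23) = 1]
q=5: r=0, s=39, t=-128   [128*(39) + 39*(-128) = 0]
GCD = 1 with t = 23, so 39*(23) ≡ 1 (mod 128)
Inverse = 23 mod 128 = 23
Check: 39 * 23 = 897 ≡ 1 (mod 128)

39^(-1) ≡ 23 (mod 128)


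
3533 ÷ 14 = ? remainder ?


3533 = 14 * 252 + 5
Check: 3528 + 5 = 3533

q = 252, r = 5


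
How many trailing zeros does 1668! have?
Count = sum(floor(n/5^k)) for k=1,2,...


floor(1668/5) = 333
floor(1668/25) = 66
floor(1668/125) = 13
floor(1668/625) = 2
Total = 414

414 trailing zeros


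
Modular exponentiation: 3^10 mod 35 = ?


3^1 mod 35 = 3
3^2 mod 35 = 9
3^3 mod 35 = 27
3^4 mod 35 = 11
3^5 mod 35 = 33
3^6 mod 35 = 29
3^7 mod 35 = 17
3^8 mod 35 = 16
3^9 mod 35 = 13
3^10 mod 35 = 4


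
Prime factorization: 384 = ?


384 / 2 = 192
192 / 2 = 96
96 / 2 = 48
48 / 2 = 24
24 / 2 = 12
12 / 2 = 6
6 / 2 = 3
3 / 3 = 1
384 = 2^7 × 3


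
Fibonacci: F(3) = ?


Sequence: 1, 1, 2
F(3) = 2


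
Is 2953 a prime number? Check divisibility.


Check divisors up to sqrt(2953) = 54.3415
No divisors found.
2953 is prime.

Yes, 2953 is prime


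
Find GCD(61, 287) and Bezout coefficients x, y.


Tabular extended Euclidean (each row: r = 61*s + 287*t):
r=61, s=1, t=0
r=287, s=0, t=1
q=0: r=61, s=1, t=0   [61*(1) + 287*(0) = 61]
q=4: r=43, s=-4, t=1   [61*(-4) + 287*(1) = 43]
q=1: r=18, s=5, t=-1   [61*(5) + 287*(-1) = 18]
q=2: r=7, s=-14, t=3   [61*(-14) + 287*(3) = 7]
q=2: r=4, s=33, t=-7   [61*(33) + 287*(-7) = 4]
q=1: r=3, s=-47, t=10   [61*(-47) + 287*(10) = 3]
q=1: r=1, s=80, t=-17   [61*(80) + 287*(-17) = 1]
q=3: r=0, s=-287, t=61   [61*(-287) + 287*(61) = 0]
GCD = 1; from the row with r=1: x=80, y=-17
Check: 61*(80) + 287*(-17) = 4880 - 4879 = 1

GCD = 1, x = 80, y = -17


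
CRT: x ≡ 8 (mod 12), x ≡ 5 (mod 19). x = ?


M = 12*19 = 228
M1 = M/12 = 19, M2 = M/19 = 12
M1^(-1) mod 12 = 7, M2^(-1) mod 19 = 8
x = 8*19*7 + 5*12*8 = 1544
1544 mod 228 = 176
Check: 176 mod 12 = 8 ✓, 176 mod 19 = 5 ✓

x ≡ 176 (mod 228)


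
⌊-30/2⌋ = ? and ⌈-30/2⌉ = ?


-30/2 = -15.0000
floor = -15
ceil = -15

floor = -15, ceil = -15


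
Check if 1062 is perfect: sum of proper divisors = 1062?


Proper divisors of 1062: 1, 2, 3, 6, 9, 18, 59, 118, 177, 354, 531
Sum = 1 + 2 + 3 + 6 + 9 + 18 + 59 + 118 + 177 + 354 + 531 = 1278

No, 1062 is not perfect (1278 ≠ 1062)


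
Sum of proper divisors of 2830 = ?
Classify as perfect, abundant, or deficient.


Proper divisors: 1, 2, 5, 10, 283, 566, 1415
Sum = 1 + 2 + 5 + 10 + 283 + 566 + 1415 = 2282
2282 < 2830 → deficient

s(2830) = 2282 (deficient)


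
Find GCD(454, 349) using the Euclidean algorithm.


454 = 1 * 349 + 105
349 = 3 * 105 + 34
105 = 3 * 34 + 3
34 = 11 * 3 + 1
3 = 3 * 1 + 0
GCD = 1


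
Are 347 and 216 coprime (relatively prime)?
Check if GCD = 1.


Euclidean algorithm:
347 = 1 * 216 + 131
216 = 1 * 131 + 85
131 = 1 * 85 + 46
85 = 1 * 46 + 39
46 = 1 * 39 + 7
39 = 5 * 7 + 4
7 = 1 * 4 + 3
4 = 1 * 3 + 1
3 = 3 * 1 + 0
GCD(347, 216) = 1

Yes, coprime (GCD = 1)


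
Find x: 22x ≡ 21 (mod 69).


GCD(22, 69) = 1, unique solution
a^(-1) mod 69 = 22
x = 22 * 21 mod 69 = 48

x ≡ 48 (mod 69)


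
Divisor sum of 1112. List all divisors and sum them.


Divisors of 1112: 1, 2, 4, 8, 139, 278, 556, 1112
Sum = 1 + 2 + 4 + 8 + 139 + 278 + 556 + 1112 = 2100

σ(1112) = 2100


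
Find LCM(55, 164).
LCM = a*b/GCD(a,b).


GCD(55, 164) = 1
LCM = 55*164/1 = 9020/1 = 9020

LCM = 9020


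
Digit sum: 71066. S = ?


7 + 1 + 0 + 6 + 6 = 20


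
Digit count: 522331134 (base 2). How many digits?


522331134 in base 2 = 11111001000100010001111111110
Number of digits = 29

29 digits (base 2)


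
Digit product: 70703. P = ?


7 × 0 × 7 × 0 × 3 = 0


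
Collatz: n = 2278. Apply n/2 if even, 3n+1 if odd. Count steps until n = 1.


2278 → 1139 → 3418 → 1709 → 5128 → 2564 → 1282 → 641 → 1924 → 962 → 481 → 1444 → 722 → 361 → 1084 → 542 → 271 → 814 → 407 → 1222 → 611 → 1834 → 917 → 2752 → 1376 → 688 → 344 → 172 → 86 → 43 → 130 → 65 → 196 → 98 → 49 → 148 → 74 → 37 → 112 → 56 → 28 → 14 → 7 → 22 → 11 → 34 → 17 → 52 → 26 → 13 → 40 → 20 → 10 → 5 → 16 → 8 → 4 → 2 → 1
Total steps = 58

58 steps


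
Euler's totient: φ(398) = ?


398 = 2 × 199
Prime factors: 2, 199
φ(398) = 398 × (1-1/2) × (1-1/199)
= 398 × 1/2 × 198/199 = 198

φ(398) = 198


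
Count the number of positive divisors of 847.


847 = 7^1 × 11^2
d(847) = (1+1) × (2+1) = 6

6 divisors


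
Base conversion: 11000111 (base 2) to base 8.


11000111 (base 2) = 199 (decimal)
199 (decimal) = 307 (base 8)


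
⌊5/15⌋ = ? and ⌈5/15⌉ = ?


5/15 = 0.3333
floor = 0
ceil = 1

floor = 0, ceil = 1


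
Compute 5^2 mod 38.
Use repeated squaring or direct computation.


5^1 mod 38 = 5
5^2 mod 38 = 25


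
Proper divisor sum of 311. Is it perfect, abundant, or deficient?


Proper divisors: 1
Sum = 1 = 1
1 < 311 → deficient

s(311) = 1 (deficient)


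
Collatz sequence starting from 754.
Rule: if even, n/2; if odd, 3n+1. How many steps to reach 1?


754 → 377 → 1132 → 566 → 283 → 850 → 425 → 1276 → 638 → 319 → 958 → 479 → 1438 → 719 → 2158 → 1079 → 3238 → 1619 → 4858 → 2429 → 7288 → 3644 → 1822 → 911 → 2734 → 1367 → 4102 → 2051 → 6154 → 3077 → 9232 → 4616 → 2308 → 1154 → 577 → 1732 → 866 → 433 → 1300 → 650 → 325 → 976 → 488 → 244 → 122 → 61 → 184 → 92 → 46 → 23 → 70 → 35 → 106 → 53 → 160 → 80 → 40 → 20 → 10 → 5 → 16 → 8 → 4 → 2 → 1
Total steps = 64

64 steps


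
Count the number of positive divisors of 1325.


1325 = 5^2 × 53^1
d(1325) = (2+1) × (1+1) = 6

6 divisors


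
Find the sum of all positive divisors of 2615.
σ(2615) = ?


Divisors of 2615: 1, 5, 523, 2615
Sum = 1 + 5 + 523 + 2615 = 3144

σ(2615) = 3144


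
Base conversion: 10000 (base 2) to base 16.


10000 (base 2) = 16 (decimal)
16 (decimal) = 10 (base 16)


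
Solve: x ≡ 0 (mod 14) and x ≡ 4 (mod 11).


M = 14*11 = 154
M1 = M/14 = 11, M2 = M/11 = 14
M1^(-1) mod 14 = 9, M2^(-1) mod 11 = 4
x = 0*11*9 + 4*14*4 = 224
224 mod 154 = 70
Check: 70 mod 14 = 0 ✓, 70 mod 11 = 4 ✓

x ≡ 70 (mod 154)


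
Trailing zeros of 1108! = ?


floor(1108/5) = 221
floor(1108/25) = 44
floor(1108/125) = 8
floor(1108/625) = 1
Total = 274

274 trailing zeros


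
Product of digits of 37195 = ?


3 × 7 × 1 × 9 × 5 = 945


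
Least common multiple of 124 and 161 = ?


GCD(124, 161) = 1
LCM = 124*161/1 = 19964/1 = 19964

LCM = 19964


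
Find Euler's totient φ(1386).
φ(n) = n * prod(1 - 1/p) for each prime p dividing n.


1386 = 2 × 3^2 × 7 × 11
Prime factors: 2, 3, 7, 11
φ(1386) = 1386 × (1-1/2) × (1-1/3) × (1-1/7) × (1-1/11)
= 1386 × 1/2 × 2/3 × 6/7 × 10/11 = 360

φ(1386) = 360


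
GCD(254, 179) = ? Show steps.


254 = 1 * 179 + 75
179 = 2 * 75 + 29
75 = 2 * 29 + 17
29 = 1 * 17 + 12
17 = 1 * 12 + 5
12 = 2 * 5 + 2
5 = 2 * 2 + 1
2 = 2 * 1 + 0
GCD = 1


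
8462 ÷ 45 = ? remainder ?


8462 = 45 * 188 + 2
Check: 8460 + 2 = 8462

q = 188, r = 2


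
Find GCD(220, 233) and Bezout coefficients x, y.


Tabular extended Euclidean (each row: r = 220*s + 233*t):
r=220, s=1, t=0
r=233, s=0, t=1
q=0: r=220, s=1, t=0   [220*(1) + 233*(0) = 220]
q=1: r=13, s=-1, t=1   [220*(-1) + 233*(1) = 13]
q=16: r=12, s=17, t=-16   [220*(17) + 233*(-16) = 12]
q=1: r=1, s=-18, t=17   [220*(-18) + 233*(17) = 1]
q=12: r=0, s=233, t=-220   [220*(233) + 233*(-220) = 0]
GCD = 1; from the row with r=1: x=-18, y=17
Check: 220*(-18) + 233*(17) = -3960 + 3961 = 1

GCD = 1, x = -18, y = 17


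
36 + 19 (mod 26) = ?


36 + 19 = 55
55 mod 26 = 3


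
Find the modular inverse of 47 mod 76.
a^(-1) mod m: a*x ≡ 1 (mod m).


Use the extended Euclidean algorithm on (76, 47); each row r = 76*s + 47*t:
r=76, s=1, t=0
r=47, s=0, t=1
q=1: r=29, s=1, t=-1   [76*(1) + 47*(-1) = 29]
q=1: r=18, s=-1, t=2   [76*(-1) + 47*(2) = 18]
q=1: r=11, s=2, t=-3   [76*(2) + 47*(-3) = 11]
q=1: r=7, s=-3, t=5   [76*(-3) + 47*(5) = 7]
q=1: r=4, s=5, t=-8   [76*(5) + 47*(-8) = 4]
q=1: r=3, s=-8, t=13   [76*(-8) + 47*(13) = 3]
q=1: r=1, s=13, t=-21   [76*(13) + 47*(-21) = 1]
q=3: r=0, s=-47, t=76   [76*(-47) + 47*(76) = 0]
GCD = 1 with t = -21, so 47*(-21) ≡ 1 (mod 76)
Inverse = -21 mod 76 = 55
Check: 47 * 55 = 2585 ≡ 1 (mod 76)

47^(-1) ≡ 55 (mod 76)


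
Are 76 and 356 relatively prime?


Euclidean algorithm:
356 = 4 * 76 + 52
76 = 1 * 52 + 24
52 = 2 * 24 + 4
24 = 6 * 4 + 0
GCD(76, 356) = 4

No, not coprime (GCD = 4)


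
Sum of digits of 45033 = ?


4 + 5 + 0 + 3 + 3 = 15


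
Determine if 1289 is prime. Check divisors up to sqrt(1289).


Check divisors up to sqrt(1289) = 35.9026
No divisors found.
1289 is prime.

Yes, 1289 is prime


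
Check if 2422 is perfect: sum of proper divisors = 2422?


Proper divisors of 2422: 1, 2, 7, 14, 173, 346, 1211
Sum = 1 + 2 + 7 + 14 + 173 + 346 + 1211 = 1754

No, 2422 is not perfect (1754 ≠ 2422)


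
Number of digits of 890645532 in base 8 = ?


890645532 in base 8 = 6505426034
Number of digits = 10

10 digits (base 8)


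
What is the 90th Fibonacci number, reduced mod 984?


F(k) mod 984 for k=1..90:
1, 1, 2, 3, 5, 8, 13, 21, 34, 55, 89, 144, 233, 377, 610, 3, 613, 616, 245, 861, 122, 983, 121, 120, 241, 361, 602, 963, 581, 560, 157, 717, 874, 607, 497, 120, 617, 737, 370, 123, 493, 616, 125, 741, 866, 623, 505, 144, 649, 793, 458, 267, 725, 8, 733, 741, 490, 247, 737, 0, 737, 737, 490, 243, 733, 976, 725, 717, 458, 191, 649, 840, 505, 361, 866, 243, 125, 368, 493, 861, 370, 247, 617, 864, 497, 377, 874, 267, 157, 424
F(90) mod 984 = 424


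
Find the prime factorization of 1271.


1271 / 31 = 41
41 / 41 = 1
1271 = 31 × 41


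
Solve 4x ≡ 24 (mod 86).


GCD(4, 86) = 2 divides 24
Divide: 2x ≡ 12 (mod 43)
x ≡ 6 (mod 43)


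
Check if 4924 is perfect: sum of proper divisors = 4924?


Proper divisors of 4924: 1, 2, 4, 1231, 2462
Sum = 1 + 2 + 4 + 1231 + 2462 = 3700

No, 4924 is not perfect (3700 ≠ 4924)


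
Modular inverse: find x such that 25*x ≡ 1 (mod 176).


Use the extended Euclidean algorithm on (176, 25); each row r = 176*s + 25*t:
r=176, s=1, t=0
r=25, s=0, t=1
q=7: r=1, s=1, t=-7   [176*(1) + 25*(-7) = 1]
q=25: r=0, s=-25, t=176   [176*(-25) + 25*(176) = 0]
GCD = 1 with t = -7, so 25*(-7) ≡ 1 (mod 176)
Inverse = -7 mod 176 = 169
Check: 25 * 169 = 4225 ≡ 1 (mod 176)

25^(-1) ≡ 169 (mod 176)


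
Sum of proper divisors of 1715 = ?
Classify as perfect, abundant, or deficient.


Proper divisors: 1, 5, 7, 35, 49, 245, 343
Sum = 1 + 5 + 7 + 35 + 49 + 245 + 343 = 685
685 < 1715 → deficient

s(1715) = 685 (deficient)


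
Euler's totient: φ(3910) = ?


3910 = 2 × 5 × 17 × 23
Prime factors: 2, 5, 17, 23
φ(3910) = 3910 × (1-1/2) × (1-1/5) × (1-1/17) × (1-1/23)
= 3910 × 1/2 × 4/5 × 16/17 × 22/23 = 1408

φ(3910) = 1408


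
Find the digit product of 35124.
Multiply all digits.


3 × 5 × 1 × 2 × 4 = 120


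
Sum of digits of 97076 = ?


9 + 7 + 0 + 7 + 6 = 29


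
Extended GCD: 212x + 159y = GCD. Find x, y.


Tabular extended Euclidean (each row: r = 212*s + 159*t):
r=212, s=1, t=0
r=159, s=0, t=1
q=1: r=53, s=1, t=-1   [212*(1) + 159*(-1) = 53]
q=3: r=0, s=-3, t=4   [212*(-3) + 159*(4) = 0]
GCD = 53; from the row with r=53: x=1, y=-1
Check: 212*(1) + 159*(-1) = 212 - 159 = 53

GCD = 53, x = 1, y = -1


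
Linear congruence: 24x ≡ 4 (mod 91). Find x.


GCD(24, 91) = 1, unique solution
a^(-1) mod 91 = 19
x = 19 * 4 mod 91 = 76

x ≡ 76 (mod 91)


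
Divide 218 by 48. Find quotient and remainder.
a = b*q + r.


218 = 48 * 4 + 26
Check: 192 + 26 = 218

q = 4, r = 26


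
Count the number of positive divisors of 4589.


4589 = 13^1 × 353^1
d(4589) = (1+1) × (1+1) = 4

4 divisors


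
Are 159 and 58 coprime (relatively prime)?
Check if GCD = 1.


Euclidean algorithm:
159 = 2 * 58 + 43
58 = 1 * 43 + 15
43 = 2 * 15 + 13
15 = 1 * 13 + 2
13 = 6 * 2 + 1
2 = 2 * 1 + 0
GCD(159, 58) = 1

Yes, coprime (GCD = 1)


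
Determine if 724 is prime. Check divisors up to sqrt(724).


724 / 2 = 362 (exact division)
724 is NOT prime.

No, 724 is not prime


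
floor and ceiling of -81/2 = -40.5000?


-81/2 = -40.5000
floor = -41
ceil = -40

floor = -41, ceil = -40


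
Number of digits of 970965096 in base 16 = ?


970965096 in base 16 = 39DFC068
Number of digits = 8

8 digits (base 16)


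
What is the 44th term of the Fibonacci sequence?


Sequence: 1, 1, 2, 3, 5, 8, 13, 21, 34, 55, 89, 144, 233, 377, 610, 987, 1597, 2584, 4181, 6765, 10946, 17711, 28657, 46368, 75025, 121393, 196418, 317811, 514229, 832040, 1346269, 2178309, 3524578, 5702887, 9227465, 14930352, 24157817, 39088169, 63245986, 102334155, 165580141, 267914296, 433494437, 701408733
F(44) = 701408733


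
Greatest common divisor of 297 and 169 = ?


297 = 1 * 169 + 128
169 = 1 * 128 + 41
128 = 3 * 41 + 5
41 = 8 * 5 + 1
5 = 5 * 1 + 0
GCD = 1


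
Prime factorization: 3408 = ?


3408 / 2 = 1704
1704 / 2 = 852
852 / 2 = 426
426 / 2 = 213
213 / 3 = 71
71 / 71 = 1
3408 = 2^4 × 3 × 71


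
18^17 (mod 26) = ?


18^1 mod 26 = 18
18^2 mod 26 = 12
18^3 mod 26 = 8
18^4 mod 26 = 14
18^5 mod 26 = 18
18^6 mod 26 = 12
18^7 mod 26 = 8
18^8 mod 26 = 14
18^9 mod 26 = 18
18^10 mod 26 = 12
18^11 mod 26 = 8
18^12 mod 26 = 14
18^13 mod 26 = 18
18^14 mod 26 = 12
18^15 mod 26 = 8
18^16 mod 26 = 14
18^17 mod 26 = 18


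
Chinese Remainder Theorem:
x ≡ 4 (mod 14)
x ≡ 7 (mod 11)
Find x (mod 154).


M = 14*11 = 154
M1 = M/14 = 11, M2 = M/11 = 14
M1^(-1) mod 14 = 9, M2^(-1) mod 11 = 4
x = 4*11*9 + 7*14*4 = 788
788 mod 154 = 18
Check: 18 mod 14 = 4 ✓, 18 mod 11 = 7 ✓

x ≡ 18 (mod 154)


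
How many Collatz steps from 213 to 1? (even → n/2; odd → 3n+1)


213 → 640 → 320 → 160 → 80 → 40 → 20 → 10 → 5 → 16 → 8 → 4 → 2 → 1
Total steps = 13

13 steps


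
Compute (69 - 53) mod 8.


69 - 53 = 16
16 mod 8 = 0


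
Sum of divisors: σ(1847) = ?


Divisors of 1847: 1, 1847
Sum = 1 + 1847 = 1848

σ(1847) = 1848


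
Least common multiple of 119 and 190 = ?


GCD(119, 190) = 1
LCM = 119*190/1 = 22610/1 = 22610

LCM = 22610


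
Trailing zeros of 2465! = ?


floor(2465/5) = 493
floor(2465/25) = 98
floor(2465/125) = 19
floor(2465/625) = 3
Total = 613

613 trailing zeros


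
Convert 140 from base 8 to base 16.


140 (base 8) = 96 (decimal)
96 (decimal) = 60 (base 16)


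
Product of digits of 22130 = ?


2 × 2 × 1 × 3 × 0 = 0


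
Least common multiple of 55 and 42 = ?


GCD(55, 42) = 1
LCM = 55*42/1 = 2310/1 = 2310

LCM = 2310


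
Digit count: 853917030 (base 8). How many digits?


853917030 in base 8 = 6271336546
Number of digits = 10

10 digits (base 8)


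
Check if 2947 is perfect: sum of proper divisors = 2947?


Proper divisors of 2947: 1, 7, 421
Sum = 1 + 7 + 421 = 429

No, 2947 is not perfect (429 ≠ 2947)


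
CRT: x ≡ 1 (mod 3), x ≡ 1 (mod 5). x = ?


M = 3*5 = 15
M1 = M/3 = 5, M2 = M/5 = 3
M1^(-1) mod 3 = 2, M2^(-1) mod 5 = 2
x = 1*5*2 + 1*3*2 = 16
16 mod 15 = 1
Check: 1 mod 3 = 1 ✓, 1 mod 5 = 1 ✓

x ≡ 1 (mod 15)


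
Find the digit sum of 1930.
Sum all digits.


1 + 9 + 3 + 0 = 13


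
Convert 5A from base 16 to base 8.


5A (base 16) = 90 (decimal)
90 (decimal) = 132 (base 8)


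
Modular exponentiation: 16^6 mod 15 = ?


16^1 mod 15 = 1
16^2 mod 15 = 1
16^3 mod 15 = 1
16^4 mod 15 = 1
16^5 mod 15 = 1
16^6 mod 15 = 1
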